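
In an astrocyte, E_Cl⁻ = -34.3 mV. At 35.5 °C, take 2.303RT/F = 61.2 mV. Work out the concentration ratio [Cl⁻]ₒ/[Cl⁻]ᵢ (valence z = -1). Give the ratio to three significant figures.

3.63

log₁₀([out]/[in]) = E·z/(61.2) = -34.3 × -1 / 61.2 = 0.5605
[out]/[in] = 10^(0.5605) = 3.635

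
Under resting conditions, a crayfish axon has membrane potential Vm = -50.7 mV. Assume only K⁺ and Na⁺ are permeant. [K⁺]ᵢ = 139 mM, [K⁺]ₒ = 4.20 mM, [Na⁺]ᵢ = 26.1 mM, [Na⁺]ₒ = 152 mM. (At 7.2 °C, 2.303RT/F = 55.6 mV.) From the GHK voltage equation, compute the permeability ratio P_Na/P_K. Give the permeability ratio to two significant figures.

0.086

Let α = P_Na/P_K. GHK: Vm = 55.6·log₁₀[(Kₒ + α·Naₒ)/(Kᵢ + α·Naᵢ)].
10^(Vm/55.6) = 10^(-50.7/55.6) = 0.1225
So 0.1225·(Kᵢ + α·Naᵢ) = Kₒ + α·Naₒ → α = (0.1225·139.0 − 4.2) / (152.0 − 0.1225·26.1)
α = (17.03 − 4.2) / (152.0 − 3.197) = 12.83/148.8 = 0.0862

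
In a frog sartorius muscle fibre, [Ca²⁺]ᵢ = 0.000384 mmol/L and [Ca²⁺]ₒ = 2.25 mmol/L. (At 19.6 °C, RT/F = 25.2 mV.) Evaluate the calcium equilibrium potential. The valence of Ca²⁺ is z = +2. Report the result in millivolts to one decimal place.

E = (25.2/z) · ln([Ca²⁺]_out/[Ca²⁺]_in) with z = +2.
= (25.2/2) · ln(2.25/0.000384) = 12.60 · ln(5859)
= 12.60 · (8.6758) = 109.32 mV

109.3 mV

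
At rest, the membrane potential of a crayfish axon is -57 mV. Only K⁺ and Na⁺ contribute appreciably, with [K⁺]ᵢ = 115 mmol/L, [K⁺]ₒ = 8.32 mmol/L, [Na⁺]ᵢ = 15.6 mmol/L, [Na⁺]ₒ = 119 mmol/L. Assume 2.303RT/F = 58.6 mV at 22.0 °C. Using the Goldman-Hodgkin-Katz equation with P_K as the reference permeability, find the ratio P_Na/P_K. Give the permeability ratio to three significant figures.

0.0335

Let α = P_Na/P_K. GHK: Vm = 58.6·log₁₀[(Kₒ + α·Naₒ)/(Kᵢ + α·Naᵢ)].
10^(Vm/58.6) = 10^(-57.0/58.6) = 0.10649
So 0.10649·(Kᵢ + α·Naᵢ) = Kₒ + α·Naₒ → α = (0.10649·115.0 − 8.32) / (119.0 − 0.10649·15.6)
α = (12.25 − 8.32) / (119.0 − 1.661) = 3.926/117.3 = 0.03346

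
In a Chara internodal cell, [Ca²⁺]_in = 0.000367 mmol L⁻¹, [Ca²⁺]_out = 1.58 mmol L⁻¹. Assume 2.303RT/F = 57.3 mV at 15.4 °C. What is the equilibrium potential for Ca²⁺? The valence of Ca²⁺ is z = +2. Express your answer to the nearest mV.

E = (57.3/z) · log₁₀([Ca²⁺]_out/[Ca²⁺]_in) with z = +2.
= (57.3/2) · log₁₀(1.58/0.000367) = 28.65 · log₁₀(4305)
= 28.65 · (3.6340) = 104.11 mV

104 mV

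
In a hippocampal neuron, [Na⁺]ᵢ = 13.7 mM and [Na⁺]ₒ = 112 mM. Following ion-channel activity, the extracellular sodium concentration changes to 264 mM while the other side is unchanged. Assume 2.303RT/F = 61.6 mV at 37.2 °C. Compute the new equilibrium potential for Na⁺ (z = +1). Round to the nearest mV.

79 mV

After the shift: [Na⁺]_out = 264, [Na⁺]_in = 13.7 mM.
E_new = (61.6/1)·log₁₀(264/13.7) = 61.60 · (1.2849) = 79.15 mV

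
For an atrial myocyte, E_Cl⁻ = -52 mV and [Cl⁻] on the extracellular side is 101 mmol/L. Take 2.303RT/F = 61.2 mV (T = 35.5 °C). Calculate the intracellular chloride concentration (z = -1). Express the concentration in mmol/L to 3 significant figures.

14.3 mmol/L

Nernst: E = (61.2/-1) · log₁₀([out]/[in]), so log₁₀([out]/[in]) = -52.0 × -1 / 61.2 = 0.8497.
[out]/[in] = 10^(0.8497) = 7.074.
[in] = 101 / 7.074 = 14.28 mmol/L.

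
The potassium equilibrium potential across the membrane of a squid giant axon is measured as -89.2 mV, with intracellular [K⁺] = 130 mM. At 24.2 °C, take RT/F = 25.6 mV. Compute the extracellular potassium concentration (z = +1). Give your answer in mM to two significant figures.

4.0 mM

Nernst: E = (25.6/1) · ln([out]/[in]), so ln([out]/[in]) = -89.2 × 1 / 25.6 = -3.4844.
[out]/[in] = e^(-3.4844) = 0.03067.
[out] = 0.03067 × 130 = 3.987 mM.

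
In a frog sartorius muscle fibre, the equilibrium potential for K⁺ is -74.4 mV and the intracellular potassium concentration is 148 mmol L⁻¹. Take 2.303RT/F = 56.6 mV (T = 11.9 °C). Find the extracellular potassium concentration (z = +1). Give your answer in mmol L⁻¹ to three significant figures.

Nernst: E = (56.6/1) · log₁₀([out]/[in]), so log₁₀([out]/[in]) = -74.4 × 1 / 56.6 = -1.3145.
[out]/[in] = 10^(-1.3145) = 0.04847.
[out] = 0.04847 × 148 = 7.174 mmol L⁻¹.

7.17 mmol L⁻¹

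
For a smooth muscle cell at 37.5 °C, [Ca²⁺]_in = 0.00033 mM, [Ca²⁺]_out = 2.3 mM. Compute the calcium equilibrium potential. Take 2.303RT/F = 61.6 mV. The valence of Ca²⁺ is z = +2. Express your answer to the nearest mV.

E = (61.6/z) · log₁₀([Ca²⁺]_out/[Ca²⁺]_in) with z = +2.
= (61.6/2) · log₁₀(2.3/0.00033) = 30.80 · log₁₀(6970)
= 30.80 · (3.8432) = 118.37 mV

118 mV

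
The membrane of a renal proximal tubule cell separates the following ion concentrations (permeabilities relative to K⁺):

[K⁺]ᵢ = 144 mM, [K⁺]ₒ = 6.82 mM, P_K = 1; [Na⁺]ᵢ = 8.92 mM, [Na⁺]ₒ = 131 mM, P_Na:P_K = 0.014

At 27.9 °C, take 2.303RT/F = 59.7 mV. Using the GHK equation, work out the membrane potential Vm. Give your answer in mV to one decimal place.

-72.9 mV

Vm = 59.7 · log₁₀[(Σ P·[cation]ₒ + Σ P·[anion]ᵢ) / (Σ P·[cation]ᵢ + Σ P·[anion]ₒ)]
Numerator = 1×6.82 + 0.014×131 = 8.654
Denominator = 1×144 + 0.014×8.92 = 144.1
Vm = 59.7 · log₁₀(0.060045) = 59.7 × (-1.2215) = -72.92 mV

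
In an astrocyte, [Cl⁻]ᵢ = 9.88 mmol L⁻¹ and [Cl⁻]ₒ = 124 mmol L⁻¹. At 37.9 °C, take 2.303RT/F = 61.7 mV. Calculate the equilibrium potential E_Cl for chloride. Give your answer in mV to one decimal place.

E = (61.7/z) · log₁₀([Cl⁻]_out/[Cl⁻]_in) with z = -1.
For an anion, dividing by z = -1 reverses the sign.
= (61.7/-1) · log₁₀(124/9.88) = -61.70 · log₁₀(12.55)
= -61.70 · (1.0987) = -67.79 mV

-67.8 mV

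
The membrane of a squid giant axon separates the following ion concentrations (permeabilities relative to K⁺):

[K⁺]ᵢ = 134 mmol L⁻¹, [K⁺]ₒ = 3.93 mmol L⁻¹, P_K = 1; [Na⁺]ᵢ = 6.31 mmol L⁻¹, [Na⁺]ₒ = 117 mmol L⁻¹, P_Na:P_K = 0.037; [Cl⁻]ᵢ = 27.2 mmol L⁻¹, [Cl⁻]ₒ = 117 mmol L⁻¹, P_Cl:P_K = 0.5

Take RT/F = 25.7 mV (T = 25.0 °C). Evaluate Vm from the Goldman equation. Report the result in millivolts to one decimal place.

-55.9 mV

Vm = 25.7 · ln[(Σ P·[cation]ₒ + Σ P·[anion]ᵢ) / (Σ P·[cation]ᵢ + Σ P·[anion]ₒ)]
Numerator = 1×3.93 + 0.037×117 + 0.5×27.2 = 21.86
Denominator = 1×134 + 0.037×6.31 + 0.5×117 = 192.7
Vm = 25.7 · ln(0.11342) = 25.7 × (-2.1767) = -55.94 mV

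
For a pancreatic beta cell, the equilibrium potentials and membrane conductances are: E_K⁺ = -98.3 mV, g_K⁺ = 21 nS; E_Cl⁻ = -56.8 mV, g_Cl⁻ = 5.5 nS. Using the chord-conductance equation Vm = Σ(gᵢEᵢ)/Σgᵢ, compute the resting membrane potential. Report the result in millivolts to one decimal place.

Σ gᵢEᵢ = 21·(-98.3) + 5.5·(-56.8) = -2376.70
Σ gᵢ = 21 + 5.5 = 26.5
Vm = -2376.70 / 26.5 = -89.69 mV

-89.7 mV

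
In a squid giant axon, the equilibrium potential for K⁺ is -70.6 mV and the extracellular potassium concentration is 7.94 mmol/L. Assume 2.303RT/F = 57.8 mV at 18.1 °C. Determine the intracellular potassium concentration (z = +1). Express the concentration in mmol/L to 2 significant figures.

Nernst: E = (57.8/1) · log₁₀([out]/[in]), so log₁₀([out]/[in]) = -70.6 × 1 / 57.8 = -1.2215.
[out]/[in] = 10^(-1.2215) = 0.06005.
[in] = 7.94 / 0.06005 = 132.2 mmol/L.

130 mmol/L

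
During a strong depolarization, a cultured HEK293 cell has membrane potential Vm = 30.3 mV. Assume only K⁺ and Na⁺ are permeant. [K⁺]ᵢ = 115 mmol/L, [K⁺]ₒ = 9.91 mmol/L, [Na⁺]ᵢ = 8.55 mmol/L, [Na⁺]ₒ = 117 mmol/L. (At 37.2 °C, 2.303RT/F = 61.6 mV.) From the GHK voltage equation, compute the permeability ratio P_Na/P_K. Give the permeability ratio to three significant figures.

3.84

Let α = P_Na/P_K. GHK: Vm = 61.6·log₁₀[(Kₒ + α·Naₒ)/(Kᵢ + α·Naᵢ)].
10^(Vm/61.6) = 10^(30.3/61.6) = 3.1037
So 3.1037·(Kᵢ + α·Naᵢ) = Kₒ + α·Naₒ → α = (3.1037·115.0 − 9.91) / (117.0 − 3.1037·8.55)
α = (356.9 − 9.91) / (117.0 − 26.54) = 347/90.46 = 3.836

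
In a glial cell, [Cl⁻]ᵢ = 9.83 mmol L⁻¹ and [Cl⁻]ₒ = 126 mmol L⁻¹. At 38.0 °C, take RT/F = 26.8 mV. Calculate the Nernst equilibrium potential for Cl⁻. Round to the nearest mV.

E = (26.8/z) · ln([Cl⁻]_out/[Cl⁻]_in) with z = -1.
For an anion, dividing by z = -1 reverses the sign.
= (26.8/-1) · ln(126/9.83) = -26.80 · ln(12.82)
= -26.80 · (2.5508) = -68.36 mV

-68 mV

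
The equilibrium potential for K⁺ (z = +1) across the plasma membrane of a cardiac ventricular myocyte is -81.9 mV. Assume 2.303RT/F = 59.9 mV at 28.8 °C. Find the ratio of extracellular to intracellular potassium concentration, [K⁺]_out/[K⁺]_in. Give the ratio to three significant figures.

0.0429

log₁₀([out]/[in]) = E·z/(59.9) = -81.9 × 1 / 59.9 = -1.3673
[out]/[in] = 10^(-1.3673) = 0.04293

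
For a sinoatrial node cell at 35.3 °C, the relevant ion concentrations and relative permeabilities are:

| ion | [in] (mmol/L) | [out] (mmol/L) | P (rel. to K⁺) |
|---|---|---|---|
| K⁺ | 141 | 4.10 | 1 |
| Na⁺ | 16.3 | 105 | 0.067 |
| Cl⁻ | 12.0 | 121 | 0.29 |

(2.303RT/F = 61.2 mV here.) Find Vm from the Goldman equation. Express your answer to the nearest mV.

Vm = 61.2 · log₁₀[(Σ P·[cation]ₒ + Σ P·[anion]ᵢ) / (Σ P·[cation]ᵢ + Σ P·[anion]ₒ)]
Numerator = 1×4.10 + 0.067×105 + 0.29×12.0 = 14.61
Denominator = 1×141 + 0.067×16.3 + 0.29×121 = 177.2
Vm = 61.2 · log₁₀(0.082486) = 61.2 × (-1.0836) = -66.32 mV

-66 mV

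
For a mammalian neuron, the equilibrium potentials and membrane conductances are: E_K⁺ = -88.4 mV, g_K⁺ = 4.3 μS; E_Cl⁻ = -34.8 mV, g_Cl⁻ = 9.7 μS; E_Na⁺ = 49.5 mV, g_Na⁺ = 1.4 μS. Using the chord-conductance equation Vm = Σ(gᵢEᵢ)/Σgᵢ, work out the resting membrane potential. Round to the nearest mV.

-42 mV

Σ gᵢEᵢ = 4.3·(-88.4) + 9.7·(-34.8) + 1.4·(49.5) = -648.38
Σ gᵢ = 4.3 + 9.7 + 1.4 = 15.4
Vm = -648.38 / 15.4 = -42.10 mV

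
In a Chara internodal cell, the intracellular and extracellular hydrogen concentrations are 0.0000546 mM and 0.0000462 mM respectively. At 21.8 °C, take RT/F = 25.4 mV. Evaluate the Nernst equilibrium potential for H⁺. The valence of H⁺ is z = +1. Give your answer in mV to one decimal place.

E = (25.4/z) · ln([H⁺]_out/[H⁺]_in) with z = +1.
= (25.4/1) · ln(0.0000462/0.0000546) = 25.40 · ln(0.8462)
= 25.40 · (-0.1671) = -4.24 mV

-4.2 mV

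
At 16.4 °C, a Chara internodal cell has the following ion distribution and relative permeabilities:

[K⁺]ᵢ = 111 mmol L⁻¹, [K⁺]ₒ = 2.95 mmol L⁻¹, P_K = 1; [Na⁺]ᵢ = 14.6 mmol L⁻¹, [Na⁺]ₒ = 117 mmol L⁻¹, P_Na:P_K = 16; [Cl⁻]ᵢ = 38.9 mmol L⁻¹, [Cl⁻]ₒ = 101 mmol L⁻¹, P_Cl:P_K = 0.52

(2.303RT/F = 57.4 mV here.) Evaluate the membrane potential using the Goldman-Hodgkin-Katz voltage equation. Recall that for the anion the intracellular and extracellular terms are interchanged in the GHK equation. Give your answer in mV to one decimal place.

39.0 mV

Vm = 57.4 · log₁₀[(Σ P·[cation]ₒ + Σ P·[anion]ᵢ) / (Σ P·[cation]ᵢ + Σ P·[anion]ₒ)]
Numerator = 1×2.95 + 16×117 + 0.52×38.9 = 1895
Denominator = 1×111 + 16×14.6 + 0.52×101 = 397.1
Vm = 57.4 · log₁₀(4.7723) = 57.4 × (0.6787) = 38.96 mV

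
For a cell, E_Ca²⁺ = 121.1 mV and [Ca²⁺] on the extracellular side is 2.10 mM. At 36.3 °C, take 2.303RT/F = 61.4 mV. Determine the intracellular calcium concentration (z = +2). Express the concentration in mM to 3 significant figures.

0.000239 mM

Nernst: E = (61.4/2) · log₁₀([out]/[in]), so log₁₀([out]/[in]) = 121.1 × 2 / 61.4 = 3.9446.
[out]/[in] = 10^(3.9446) = 8803.
[in] = 2.10 / 8803 = 0.0002386 mM.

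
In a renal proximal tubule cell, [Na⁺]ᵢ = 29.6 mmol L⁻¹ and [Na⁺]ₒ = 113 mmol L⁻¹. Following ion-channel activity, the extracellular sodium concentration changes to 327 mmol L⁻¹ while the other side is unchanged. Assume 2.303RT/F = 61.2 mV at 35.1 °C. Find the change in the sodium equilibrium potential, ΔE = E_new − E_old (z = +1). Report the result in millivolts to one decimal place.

E_old = (61.2/1)·log₁₀(113/29.6) = 35.61 mV
E_new = (61.2/1)·log₁₀(327/29.6) = 63.85 mV
ΔE = 63.85 − (35.61) = 28.24 mV

28.2 mV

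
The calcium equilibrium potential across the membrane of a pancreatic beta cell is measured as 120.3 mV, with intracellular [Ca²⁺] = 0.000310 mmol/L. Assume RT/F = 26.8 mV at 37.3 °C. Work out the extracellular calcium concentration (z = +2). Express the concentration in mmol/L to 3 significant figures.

Nernst: E = (26.8/2) · ln([out]/[in]), so ln([out]/[in]) = 120.3 × 2 / 26.8 = 8.9776.
[out]/[in] = e^(8.9776) = 7924.
[out] = 7924 × 0.000310 = 2.456 mmol/L.

2.46 mmol/L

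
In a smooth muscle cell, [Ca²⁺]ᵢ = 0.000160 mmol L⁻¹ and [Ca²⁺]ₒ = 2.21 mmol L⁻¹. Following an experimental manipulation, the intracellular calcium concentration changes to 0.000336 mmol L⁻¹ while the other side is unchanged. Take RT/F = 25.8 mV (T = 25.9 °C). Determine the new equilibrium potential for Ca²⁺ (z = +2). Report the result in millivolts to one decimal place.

After the shift: [Ca²⁺]_out = 2.21, [Ca²⁺]_in = 0.000336 mmol L⁻¹.
E_new = (25.8/2)·ln(2.21/0.000336) = 12.90 · (8.7914) = 113.41 mV

113.4 mV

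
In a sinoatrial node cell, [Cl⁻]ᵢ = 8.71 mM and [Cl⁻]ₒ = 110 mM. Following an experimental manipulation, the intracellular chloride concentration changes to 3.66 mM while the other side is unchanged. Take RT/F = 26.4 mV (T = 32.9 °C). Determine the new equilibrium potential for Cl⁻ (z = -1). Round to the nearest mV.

-90 mV

After the shift: [Cl⁻]_out = 110, [Cl⁻]_in = 3.66 mM.
E_new = (26.4/-1)·ln(110/3.66) = -26.40 · (3.4030) = -89.84 mV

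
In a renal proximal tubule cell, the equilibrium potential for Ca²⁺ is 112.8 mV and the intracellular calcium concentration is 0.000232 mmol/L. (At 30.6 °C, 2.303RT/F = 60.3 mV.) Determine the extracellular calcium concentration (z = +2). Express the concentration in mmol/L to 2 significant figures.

1.3 mmol/L

Nernst: E = (60.3/2) · log₁₀([out]/[in]), so log₁₀([out]/[in]) = 112.8 × 2 / 60.3 = 3.7413.
[out]/[in] = 10^(3.7413) = 5512.
[out] = 5512 × 0.000232 = 1.279 mmol/L.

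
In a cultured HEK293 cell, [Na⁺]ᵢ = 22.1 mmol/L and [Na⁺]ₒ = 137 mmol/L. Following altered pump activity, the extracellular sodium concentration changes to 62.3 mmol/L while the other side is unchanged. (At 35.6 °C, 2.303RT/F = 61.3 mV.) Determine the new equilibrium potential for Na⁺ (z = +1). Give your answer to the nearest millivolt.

28 mV

After the shift: [Na⁺]_out = 62.3, [Na⁺]_in = 22.1 mmol/L.
E_new = (61.3/1)·log₁₀(62.3/22.1) = 61.30 · (0.4501) = 27.59 mV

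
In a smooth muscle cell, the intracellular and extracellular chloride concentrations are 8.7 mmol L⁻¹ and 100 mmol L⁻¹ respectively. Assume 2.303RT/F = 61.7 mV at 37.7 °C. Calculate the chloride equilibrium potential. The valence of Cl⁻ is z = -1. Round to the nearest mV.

-65 mV

E = (61.7/z) · log₁₀([Cl⁻]_out/[Cl⁻]_in) with z = -1.
For an anion, dividing by z = -1 reverses the sign.
= (61.7/-1) · log₁₀(100/8.7) = -61.70 · log₁₀(11.49)
= -61.70 · (1.0605) = -65.43 mV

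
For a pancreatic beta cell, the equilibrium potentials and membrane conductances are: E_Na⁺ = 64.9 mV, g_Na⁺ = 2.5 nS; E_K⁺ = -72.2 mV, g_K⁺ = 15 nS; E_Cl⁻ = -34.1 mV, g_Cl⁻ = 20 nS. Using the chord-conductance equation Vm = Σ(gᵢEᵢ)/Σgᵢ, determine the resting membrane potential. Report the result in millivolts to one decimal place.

Σ gᵢEᵢ = 2.5·(64.9) + 15·(-72.2) + 20·(-34.1) = -1602.75
Σ gᵢ = 2.5 + 15 + 20 = 37.5
Vm = -1602.75 / 37.5 = -42.74 mV

-42.7 mV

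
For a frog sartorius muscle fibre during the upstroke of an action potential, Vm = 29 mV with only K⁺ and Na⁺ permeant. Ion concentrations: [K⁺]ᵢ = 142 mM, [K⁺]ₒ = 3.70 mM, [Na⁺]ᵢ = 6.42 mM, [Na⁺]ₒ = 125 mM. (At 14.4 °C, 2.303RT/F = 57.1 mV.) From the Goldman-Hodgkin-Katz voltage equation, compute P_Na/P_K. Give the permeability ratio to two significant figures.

Let α = P_Na/P_K. GHK: Vm = 57.1·log₁₀[(Kₒ + α·Naₒ)/(Kᵢ + α·Naᵢ)].
10^(Vm/57.1) = 10^(29.0/57.1) = 3.2202
So 3.2202·(Kᵢ + α·Naᵢ) = Kₒ + α·Naₒ → α = (3.2202·142.0 − 3.7) / (125.0 − 3.2202·6.42)
α = (457.3 − 3.7) / (125.0 − 20.67) = 453.6/104.3 = 4.348

4.3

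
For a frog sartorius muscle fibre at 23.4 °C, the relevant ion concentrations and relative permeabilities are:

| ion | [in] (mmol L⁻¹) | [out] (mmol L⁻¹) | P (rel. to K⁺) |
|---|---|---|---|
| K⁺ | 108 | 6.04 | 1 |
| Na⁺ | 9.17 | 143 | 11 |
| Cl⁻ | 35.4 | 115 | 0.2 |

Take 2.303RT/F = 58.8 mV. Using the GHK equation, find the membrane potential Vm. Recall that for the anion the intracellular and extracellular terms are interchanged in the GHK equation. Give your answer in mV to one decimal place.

Vm = 58.8 · log₁₀[(Σ P·[cation]ₒ + Σ P·[anion]ᵢ) / (Σ P·[cation]ᵢ + Σ P·[anion]ₒ)]
Numerator = 1×6.04 + 11×143 + 0.2×35.4 = 1586
Denominator = 1×108 + 11×9.17 + 0.2×115 = 231.9
Vm = 58.8 · log₁₀(6.8406) = 58.8 × (0.8351) = 49.10 mV

49.1 mV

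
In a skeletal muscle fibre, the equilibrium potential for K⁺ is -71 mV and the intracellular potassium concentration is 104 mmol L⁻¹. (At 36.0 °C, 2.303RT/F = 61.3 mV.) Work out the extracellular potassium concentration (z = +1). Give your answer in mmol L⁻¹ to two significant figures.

7.2 mmol L⁻¹

Nernst: E = (61.3/1) · log₁₀([out]/[in]), so log₁₀([out]/[in]) = -71.0 × 1 / 61.3 = -1.1582.
[out]/[in] = 10^(-1.1582) = 0.06946.
[out] = 0.06946 × 104 = 7.224 mmol L⁻¹.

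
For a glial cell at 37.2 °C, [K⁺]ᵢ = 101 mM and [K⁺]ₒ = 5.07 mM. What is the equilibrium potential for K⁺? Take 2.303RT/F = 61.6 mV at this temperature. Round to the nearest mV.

E = (61.6/z) · log₁₀([K⁺]_out/[K⁺]_in) with z = +1.
= (61.6/1) · log₁₀(5.07/101) = 61.60 · log₁₀(0.0502)
= 61.60 · (-1.2993) = -80.04 mV

-80 mV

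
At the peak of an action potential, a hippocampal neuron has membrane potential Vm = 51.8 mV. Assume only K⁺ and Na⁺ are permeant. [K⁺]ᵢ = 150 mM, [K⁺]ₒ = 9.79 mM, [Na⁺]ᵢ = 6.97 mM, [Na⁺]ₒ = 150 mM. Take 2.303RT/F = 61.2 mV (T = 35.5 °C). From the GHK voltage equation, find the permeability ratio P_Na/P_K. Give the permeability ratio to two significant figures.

10

Let α = P_Na/P_K. GHK: Vm = 61.2·log₁₀[(Kₒ + α·Naₒ)/(Kᵢ + α·Naᵢ)].
10^(Vm/61.2) = 10^(51.8/61.2) = 7.0211
So 7.0211·(Kᵢ + α·Naᵢ) = Kₒ + α·Naₒ → α = (7.0211·150.0 − 9.79) / (150.0 − 7.0211·6.97)
α = (1053 − 9.79) / (150.0 − 48.94) = 1043/101.1 = 10.32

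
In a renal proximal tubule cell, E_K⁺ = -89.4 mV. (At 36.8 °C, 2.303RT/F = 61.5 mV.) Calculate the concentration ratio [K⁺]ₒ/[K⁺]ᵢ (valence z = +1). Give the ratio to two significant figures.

0.035

log₁₀([out]/[in]) = E·z/(61.5) = -89.4 × 1 / 61.5 = -1.4537
[out]/[in] = 10^(-1.4537) = 0.03518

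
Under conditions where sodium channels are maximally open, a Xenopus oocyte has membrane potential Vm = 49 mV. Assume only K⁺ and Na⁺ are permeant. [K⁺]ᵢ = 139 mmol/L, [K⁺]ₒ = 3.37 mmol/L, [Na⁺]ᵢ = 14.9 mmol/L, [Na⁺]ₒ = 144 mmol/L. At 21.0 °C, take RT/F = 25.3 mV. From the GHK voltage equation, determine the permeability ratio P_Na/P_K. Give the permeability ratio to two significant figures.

Let α = P_Na/P_K. GHK: Vm = 25.3·ln[(Kₒ + α·Naₒ)/(Kᵢ + α·Naᵢ)].
e^(Vm/25.3) = e^(49.0/25.3) = 6.9362
So 6.9362·(Kᵢ + α·Naᵢ) = Kₒ + α·Naₒ → α = (6.9362·139.0 − 3.37) / (144.0 − 6.9362·14.9)
α = (964.1 − 3.37) / (144.0 − 103.3) = 960.8/40.65 = 23.64

24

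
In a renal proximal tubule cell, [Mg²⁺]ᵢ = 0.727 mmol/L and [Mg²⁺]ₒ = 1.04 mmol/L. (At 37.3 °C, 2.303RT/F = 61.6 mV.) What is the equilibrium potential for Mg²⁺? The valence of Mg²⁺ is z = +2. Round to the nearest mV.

5 mV

E = (61.6/z) · log₁₀([Mg²⁺]_out/[Mg²⁺]_in) with z = +2.
= (61.6/2) · log₁₀(1.04/0.727) = 30.80 · log₁₀(1.431)
= 30.80 · (0.1555) = 4.79 mV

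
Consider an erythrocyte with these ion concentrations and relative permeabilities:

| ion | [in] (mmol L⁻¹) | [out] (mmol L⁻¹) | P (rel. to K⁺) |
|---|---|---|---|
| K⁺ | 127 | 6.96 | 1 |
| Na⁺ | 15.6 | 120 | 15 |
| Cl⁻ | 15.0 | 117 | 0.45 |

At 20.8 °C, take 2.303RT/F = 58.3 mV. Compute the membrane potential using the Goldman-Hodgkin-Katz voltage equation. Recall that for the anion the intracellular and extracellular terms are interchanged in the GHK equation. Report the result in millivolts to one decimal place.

Vm = 58.3 · log₁₀[(Σ P·[cation]ₒ + Σ P·[anion]ᵢ) / (Σ P·[cation]ᵢ + Σ P·[anion]ₒ)]
Numerator = 1×6.96 + 15×120 + 0.45×15.0 = 1814
Denominator = 1×127 + 15×15.6 + 0.45×117 = 413.6
Vm = 58.3 · log₁₀(4.3846) = 58.3 × (0.6419) = 37.42 mV

37.4 mV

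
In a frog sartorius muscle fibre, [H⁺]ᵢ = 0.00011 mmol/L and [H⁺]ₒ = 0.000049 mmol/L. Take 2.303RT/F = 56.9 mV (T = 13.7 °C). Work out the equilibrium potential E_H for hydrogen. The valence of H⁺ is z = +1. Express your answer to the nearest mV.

E = (56.9/z) · log₁₀([H⁺]_out/[H⁺]_in) with z = +1.
= (56.9/1) · log₁₀(0.000049/0.00011) = 56.90 · log₁₀(0.4455)
= 56.90 · (-0.3512) = -19.98 mV

-20 mV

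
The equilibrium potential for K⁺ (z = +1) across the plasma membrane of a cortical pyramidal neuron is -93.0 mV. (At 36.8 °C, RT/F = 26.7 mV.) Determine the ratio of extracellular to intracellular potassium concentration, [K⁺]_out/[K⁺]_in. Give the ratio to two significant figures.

ln([out]/[in]) = E·z/(26.7) = -93.0 × 1 / 26.7 = -3.4831
[out]/[in] = e^(-3.4831) = 0.03071

0.031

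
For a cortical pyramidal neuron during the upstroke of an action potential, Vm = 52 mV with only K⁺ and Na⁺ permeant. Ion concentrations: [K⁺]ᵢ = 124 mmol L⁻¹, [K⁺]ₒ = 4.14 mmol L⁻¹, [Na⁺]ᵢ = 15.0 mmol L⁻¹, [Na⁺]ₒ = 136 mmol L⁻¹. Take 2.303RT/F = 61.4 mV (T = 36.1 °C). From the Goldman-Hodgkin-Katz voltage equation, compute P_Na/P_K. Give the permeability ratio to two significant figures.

28

Let α = P_Na/P_K. GHK: Vm = 61.4·log₁₀[(Kₒ + α·Naₒ)/(Kᵢ + α·Naᵢ)].
10^(Vm/61.4) = 10^(52.0/61.4) = 7.0292
So 7.0292·(Kᵢ + α·Naᵢ) = Kₒ + α·Naₒ → α = (7.0292·124.0 − 4.14) / (136.0 − 7.0292·15.0)
α = (871.6 − 4.14) / (136.0 − 105.4) = 867.5/30.56 = 28.38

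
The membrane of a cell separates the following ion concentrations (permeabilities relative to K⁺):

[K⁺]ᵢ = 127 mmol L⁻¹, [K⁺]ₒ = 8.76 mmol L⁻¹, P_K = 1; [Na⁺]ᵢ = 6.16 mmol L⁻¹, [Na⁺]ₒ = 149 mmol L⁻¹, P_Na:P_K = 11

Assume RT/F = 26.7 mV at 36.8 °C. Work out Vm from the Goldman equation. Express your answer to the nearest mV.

Vm = 26.7 · ln[(Σ P·[cation]ₒ + Σ P·[anion]ᵢ) / (Σ P·[cation]ᵢ + Σ P·[anion]ₒ)]
Numerator = 1×8.76 + 11×149 = 1648
Denominator = 1×127 + 11×6.16 = 194.8
Vm = 26.7 · ln(8.4605) = 26.7 × (2.1354) = 57.02 mV

57 mV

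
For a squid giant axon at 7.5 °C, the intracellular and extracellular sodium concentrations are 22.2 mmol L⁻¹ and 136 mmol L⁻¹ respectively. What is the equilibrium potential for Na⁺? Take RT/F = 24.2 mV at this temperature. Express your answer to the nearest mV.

E = (24.2/z) · ln([Na⁺]_out/[Na⁺]_in) with z = +1.
= (24.2/1) · ln(136/22.2) = 24.20 · ln(6.126)
= 24.20 · (1.8126) = 43.86 mV

44 mV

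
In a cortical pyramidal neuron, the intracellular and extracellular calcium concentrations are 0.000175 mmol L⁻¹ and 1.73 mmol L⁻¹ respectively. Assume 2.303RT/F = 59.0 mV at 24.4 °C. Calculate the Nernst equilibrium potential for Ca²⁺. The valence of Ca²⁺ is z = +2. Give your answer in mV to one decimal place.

E = (59.0/z) · log₁₀([Ca²⁺]_out/[Ca²⁺]_in) with z = +2.
= (59.0/2) · log₁₀(1.73/0.000175) = 29.50 · log₁₀(9886)
= 29.50 · (3.9950) = 117.85 mV

117.9 mV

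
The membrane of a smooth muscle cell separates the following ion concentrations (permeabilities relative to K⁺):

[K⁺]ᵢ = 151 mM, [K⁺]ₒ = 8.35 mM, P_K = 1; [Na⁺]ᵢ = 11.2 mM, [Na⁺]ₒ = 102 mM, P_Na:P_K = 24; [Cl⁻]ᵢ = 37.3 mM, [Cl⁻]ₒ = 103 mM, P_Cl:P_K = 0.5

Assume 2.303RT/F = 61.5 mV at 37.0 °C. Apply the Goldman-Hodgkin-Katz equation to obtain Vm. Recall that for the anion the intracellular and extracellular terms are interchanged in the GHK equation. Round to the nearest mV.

44 mV

Vm = 61.5 · log₁₀[(Σ P·[cation]ₒ + Σ P·[anion]ᵢ) / (Σ P·[cation]ᵢ + Σ P·[anion]ₒ)]
Numerator = 1×8.35 + 24×102 + 0.5×37.3 = 2475
Denominator = 1×151 + 24×11.2 + 0.5×103 = 471.3
Vm = 61.5 · log₁₀(5.2514) = 61.5 × (0.7203) = 44.30 mV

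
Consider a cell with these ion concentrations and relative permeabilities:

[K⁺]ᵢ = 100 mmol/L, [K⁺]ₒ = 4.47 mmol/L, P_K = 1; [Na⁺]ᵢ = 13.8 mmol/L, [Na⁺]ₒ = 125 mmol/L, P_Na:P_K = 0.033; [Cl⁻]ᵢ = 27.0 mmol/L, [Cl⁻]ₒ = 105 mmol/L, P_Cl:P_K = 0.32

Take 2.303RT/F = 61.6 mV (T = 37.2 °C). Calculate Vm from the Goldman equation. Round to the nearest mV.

-55 mV

Vm = 61.6 · log₁₀[(Σ P·[cation]ₒ + Σ P·[anion]ᵢ) / (Σ P·[cation]ᵢ + Σ P·[anion]ₒ)]
Numerator = 1×4.47 + 0.033×125 + 0.32×27.0 = 17.23
Denominator = 1×100 + 0.033×13.8 + 0.32×105 = 134.1
Vm = 61.6 · log₁₀(0.12857) = 61.6 × (-0.8909) = -54.88 mV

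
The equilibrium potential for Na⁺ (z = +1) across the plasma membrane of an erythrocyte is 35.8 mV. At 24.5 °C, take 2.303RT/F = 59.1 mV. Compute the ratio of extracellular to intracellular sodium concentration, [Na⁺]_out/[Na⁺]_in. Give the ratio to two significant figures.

log₁₀([out]/[in]) = E·z/(59.1) = 35.8 × 1 / 59.1 = 0.6058
[out]/[in] = 10^(0.6058) = 4.034

4.0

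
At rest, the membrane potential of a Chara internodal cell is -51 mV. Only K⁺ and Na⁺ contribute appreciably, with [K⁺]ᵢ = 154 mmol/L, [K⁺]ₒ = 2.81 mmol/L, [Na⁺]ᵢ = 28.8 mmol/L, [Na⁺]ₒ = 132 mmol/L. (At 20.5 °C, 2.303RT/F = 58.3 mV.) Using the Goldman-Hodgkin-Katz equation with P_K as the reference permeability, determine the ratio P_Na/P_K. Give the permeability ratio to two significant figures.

0.14

Let α = P_Na/P_K. GHK: Vm = 58.3·log₁₀[(Kₒ + α·Naₒ)/(Kᵢ + α·Naᵢ)].
10^(Vm/58.3) = 10^(-51.0/58.3) = 0.13342
So 0.13342·(Kᵢ + α·Naᵢ) = Kₒ + α·Naₒ → α = (0.13342·154.0 − 2.81) / (132.0 − 0.13342·28.8)
α = (20.55 − 2.81) / (132.0 − 3.842) = 17.74/128.2 = 0.1384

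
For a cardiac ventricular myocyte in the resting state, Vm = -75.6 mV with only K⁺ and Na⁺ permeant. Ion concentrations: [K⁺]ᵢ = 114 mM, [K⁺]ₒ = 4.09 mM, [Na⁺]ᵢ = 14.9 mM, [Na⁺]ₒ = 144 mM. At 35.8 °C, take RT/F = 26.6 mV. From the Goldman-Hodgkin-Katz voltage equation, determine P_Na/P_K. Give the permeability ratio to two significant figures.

Let α = P_Na/P_K. GHK: Vm = 26.6·ln[(Kₒ + α·Naₒ)/(Kᵢ + α·Naᵢ)].
e^(Vm/26.6) = e^(-75.6/26.6) = 0.058303
So 0.058303·(Kᵢ + α·Naᵢ) = Kₒ + α·Naₒ → α = (0.058303·114.0 − 4.09) / (144.0 − 0.058303·14.9)
α = (6.647 − 4.09) / (144.0 − 0.8687) = 2.557/143.1 = 0.01786

0.018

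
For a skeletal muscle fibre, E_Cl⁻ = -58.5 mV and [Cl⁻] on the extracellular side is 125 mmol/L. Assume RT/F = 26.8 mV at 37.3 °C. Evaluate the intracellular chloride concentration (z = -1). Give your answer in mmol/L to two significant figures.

14 mmol/L

Nernst: E = (26.8/-1) · ln([out]/[in]), so ln([out]/[in]) = -58.5 × -1 / 26.8 = 2.1828.
[out]/[in] = e^(2.1828) = 8.871.
[in] = 125 / 8.871 = 14.09 mmol/L.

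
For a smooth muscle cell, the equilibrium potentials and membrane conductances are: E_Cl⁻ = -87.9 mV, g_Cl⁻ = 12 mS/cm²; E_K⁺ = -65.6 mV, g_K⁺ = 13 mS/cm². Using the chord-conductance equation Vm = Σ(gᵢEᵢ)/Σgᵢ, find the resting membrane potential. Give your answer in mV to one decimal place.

-76.3 mV

Σ gᵢEᵢ = 12·(-87.9) + 13·(-65.6) = -1907.60
Σ gᵢ = 12 + 13 = 25
Vm = -1907.60 / 25 = -76.30 mV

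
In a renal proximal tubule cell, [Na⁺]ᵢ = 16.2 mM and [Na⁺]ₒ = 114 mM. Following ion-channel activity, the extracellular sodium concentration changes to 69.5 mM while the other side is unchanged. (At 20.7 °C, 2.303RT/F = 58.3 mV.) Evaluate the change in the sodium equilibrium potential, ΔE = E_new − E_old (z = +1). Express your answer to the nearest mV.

E_old = (58.3/1)·log₁₀(114/16.2) = 49.40 mV
E_new = (58.3/1)·log₁₀(69.5/16.2) = 36.87 mV
ΔE = 36.87 − (49.40) = -12.53 mV

-13 mV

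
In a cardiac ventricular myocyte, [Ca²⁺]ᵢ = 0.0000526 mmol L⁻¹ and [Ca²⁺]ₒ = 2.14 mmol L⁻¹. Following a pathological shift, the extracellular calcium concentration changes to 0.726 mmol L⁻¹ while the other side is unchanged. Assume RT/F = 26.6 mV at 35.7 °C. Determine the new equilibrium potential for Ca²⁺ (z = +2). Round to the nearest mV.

After the shift: [Ca²⁺]_out = 0.726, [Ca²⁺]_in = 0.0000526 mmol L⁻¹.
E_new = (26.6/2)·ln(0.726/0.0000526) = 13.30 · (9.5326) = 126.78 mV

127 mV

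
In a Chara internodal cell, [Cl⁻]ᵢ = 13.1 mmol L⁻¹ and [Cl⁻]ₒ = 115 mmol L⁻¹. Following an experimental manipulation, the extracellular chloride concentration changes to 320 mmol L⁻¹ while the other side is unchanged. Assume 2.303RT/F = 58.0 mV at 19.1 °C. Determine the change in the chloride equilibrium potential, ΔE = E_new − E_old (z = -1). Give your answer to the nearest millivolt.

E_old = (58.0/-1)·log₁₀(115/13.1) = -54.72 mV
E_new = (58.0/-1)·log₁₀(320/13.1) = -80.50 mV
ΔE = -80.50 − (-54.72) = -25.78 mV

-26 mV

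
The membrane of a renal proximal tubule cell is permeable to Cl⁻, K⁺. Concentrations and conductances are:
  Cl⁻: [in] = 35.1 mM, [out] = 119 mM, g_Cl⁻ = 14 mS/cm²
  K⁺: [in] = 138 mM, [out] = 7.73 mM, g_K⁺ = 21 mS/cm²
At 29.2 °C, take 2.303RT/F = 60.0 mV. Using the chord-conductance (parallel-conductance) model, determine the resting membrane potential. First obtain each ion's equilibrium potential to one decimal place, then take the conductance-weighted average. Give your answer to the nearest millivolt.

-58 mV

E_Cl⁻ = (60.0/-1)·log₁₀(119/35.1) = -31.8 mV
E_K⁺ = (60.0/1)·log₁₀(7.73/138) = -75.1 mV
Vm = (Σ gᵢEᵢ)/(Σ gᵢ) = (14·-31.8 + 21·-75.1) / (14 + 21)
= -2022.30 / 35 = -57.78 mV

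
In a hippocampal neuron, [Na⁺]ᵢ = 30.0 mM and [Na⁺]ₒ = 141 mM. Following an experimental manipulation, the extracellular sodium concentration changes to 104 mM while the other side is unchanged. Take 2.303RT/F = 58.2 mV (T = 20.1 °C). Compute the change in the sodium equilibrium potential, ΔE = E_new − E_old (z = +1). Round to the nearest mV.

-8 mV

E_old = (58.2/1)·log₁₀(141/30.0) = 39.12 mV
E_new = (58.2/1)·log₁₀(104/30.0) = 31.42 mV
ΔE = 31.42 − (39.12) = -7.69 mV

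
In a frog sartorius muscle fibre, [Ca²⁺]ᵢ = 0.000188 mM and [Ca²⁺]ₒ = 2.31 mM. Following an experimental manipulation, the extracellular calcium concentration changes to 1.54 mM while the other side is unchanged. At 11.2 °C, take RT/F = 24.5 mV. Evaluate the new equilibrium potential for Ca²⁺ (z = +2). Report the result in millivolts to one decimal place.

110.4 mV

After the shift: [Ca²⁺]_out = 1.54, [Ca²⁺]_in = 0.000188 mM.
E_new = (24.5/2)·ln(1.54/0.000188) = 12.25 · (9.0109) = 110.38 mV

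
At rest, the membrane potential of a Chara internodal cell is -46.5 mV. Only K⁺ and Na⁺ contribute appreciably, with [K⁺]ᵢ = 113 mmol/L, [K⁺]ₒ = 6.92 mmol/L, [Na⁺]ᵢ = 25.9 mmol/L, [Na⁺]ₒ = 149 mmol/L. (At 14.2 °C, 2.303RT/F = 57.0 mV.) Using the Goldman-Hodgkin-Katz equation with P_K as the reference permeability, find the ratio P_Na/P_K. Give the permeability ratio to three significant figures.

Let α = P_Na/P_K. GHK: Vm = 57.0·log₁₀[(Kₒ + α·Naₒ)/(Kᵢ + α·Naᵢ)].
10^(Vm/57.0) = 10^(-46.5/57.0) = 0.15283
So 0.15283·(Kᵢ + α·Naᵢ) = Kₒ + α·Naₒ → α = (0.15283·113.0 − 6.92) / (149.0 − 0.15283·25.9)
α = (17.27 − 6.92) / (149.0 − 3.958) = 10.35/145 = 0.07136

0.0714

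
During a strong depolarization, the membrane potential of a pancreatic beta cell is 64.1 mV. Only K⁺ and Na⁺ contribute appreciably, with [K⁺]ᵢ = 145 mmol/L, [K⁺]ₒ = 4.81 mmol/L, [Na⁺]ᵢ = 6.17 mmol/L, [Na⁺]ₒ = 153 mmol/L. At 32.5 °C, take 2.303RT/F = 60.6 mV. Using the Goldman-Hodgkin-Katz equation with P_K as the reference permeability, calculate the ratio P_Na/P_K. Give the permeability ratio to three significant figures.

20.0

Let α = P_Na/P_K. GHK: Vm = 60.6·log₁₀[(Kₒ + α·Naₒ)/(Kᵢ + α·Naᵢ)].
10^(Vm/60.6) = 10^(64.1/60.6) = 11.422
So 11.422·(Kᵢ + α·Naᵢ) = Kₒ + α·Naₒ → α = (11.422·145.0 − 4.81) / (153.0 − 11.422·6.17)
α = (1656 − 4.81) / (153.0 − 70.48) = 1651/82.52 = 20.01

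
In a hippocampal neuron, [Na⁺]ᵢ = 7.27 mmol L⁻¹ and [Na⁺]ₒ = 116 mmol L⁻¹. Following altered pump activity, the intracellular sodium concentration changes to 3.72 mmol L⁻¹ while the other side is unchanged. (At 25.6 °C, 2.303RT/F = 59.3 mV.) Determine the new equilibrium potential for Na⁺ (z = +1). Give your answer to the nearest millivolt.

After the shift: [Na⁺]_out = 116, [Na⁺]_in = 3.72 mmol L⁻¹.
E_new = (59.3/1)·log₁₀(116/3.72) = 59.30 · (1.4939) = 88.59 mV

89 mV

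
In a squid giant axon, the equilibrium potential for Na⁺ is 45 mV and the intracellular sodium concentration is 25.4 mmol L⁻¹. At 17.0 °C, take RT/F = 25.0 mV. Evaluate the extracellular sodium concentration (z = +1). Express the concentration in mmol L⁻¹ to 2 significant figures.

Nernst: E = (25.0/1) · ln([out]/[in]), so ln([out]/[in]) = 45.0 × 1 / 25.0 = 1.8000.
[out]/[in] = e^(1.8000) = 6.05.
[out] = 6.05 × 25.4 = 153.7 mmol L⁻¹.

150 mmol L⁻¹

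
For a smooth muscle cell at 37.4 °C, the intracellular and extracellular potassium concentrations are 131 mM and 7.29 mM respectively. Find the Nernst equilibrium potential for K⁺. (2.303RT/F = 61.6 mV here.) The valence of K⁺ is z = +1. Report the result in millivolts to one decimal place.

-77.3 mV

E = (61.6/z) · log₁₀([K⁺]_out/[K⁺]_in) with z = +1.
= (61.6/1) · log₁₀(7.29/131) = 61.60 · log₁₀(0.05565)
= 61.60 · (-1.2545) = -77.28 mV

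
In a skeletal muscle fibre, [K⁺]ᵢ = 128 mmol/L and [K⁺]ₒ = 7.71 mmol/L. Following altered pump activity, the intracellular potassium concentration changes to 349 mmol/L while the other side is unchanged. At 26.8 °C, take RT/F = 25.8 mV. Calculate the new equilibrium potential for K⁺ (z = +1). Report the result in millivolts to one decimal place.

-98.4 mV

After the shift: [K⁺]_out = 7.71, [K⁺]_in = 349 mmol/L.
E_new = (25.8/1)·ln(7.71/349) = 25.80 · (-3.8126) = -98.36 mV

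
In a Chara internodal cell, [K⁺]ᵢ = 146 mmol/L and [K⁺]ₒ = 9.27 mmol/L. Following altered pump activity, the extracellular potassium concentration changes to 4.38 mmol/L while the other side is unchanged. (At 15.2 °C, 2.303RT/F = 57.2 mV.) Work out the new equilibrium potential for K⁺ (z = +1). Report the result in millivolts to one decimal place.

After the shift: [K⁺]_out = 4.38, [K⁺]_in = 146 mmol/L.
E_new = (57.2/1)·log₁₀(4.38/146) = 57.20 · (-1.5229) = -87.11 mV

-87.1 mV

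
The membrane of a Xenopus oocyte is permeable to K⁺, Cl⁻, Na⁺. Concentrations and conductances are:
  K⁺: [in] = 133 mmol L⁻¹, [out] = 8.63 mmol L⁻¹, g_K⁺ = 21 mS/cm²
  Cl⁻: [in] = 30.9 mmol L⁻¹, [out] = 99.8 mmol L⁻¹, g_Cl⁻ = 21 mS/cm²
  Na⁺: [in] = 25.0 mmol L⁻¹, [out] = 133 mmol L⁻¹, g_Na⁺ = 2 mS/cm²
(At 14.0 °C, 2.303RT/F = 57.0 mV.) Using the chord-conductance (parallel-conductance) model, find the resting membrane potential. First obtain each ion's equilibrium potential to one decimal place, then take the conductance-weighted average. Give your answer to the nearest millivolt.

E_K⁺ = (57.0/1)·log₁₀(8.63/133) = -67.7 mV
E_Cl⁻ = (57.0/-1)·log₁₀(99.8/30.9) = -29.0 mV
E_Na⁺ = (57.0/1)·log₁₀(133/25.0) = 41.4 mV
Vm = (Σ gᵢEᵢ)/(Σ gᵢ) = (21·-67.7 + 21·-29.0 + 2·41.4) / (21 + 21 + 2)
= -1947.90 / 44 = -44.27 mV

-44 mV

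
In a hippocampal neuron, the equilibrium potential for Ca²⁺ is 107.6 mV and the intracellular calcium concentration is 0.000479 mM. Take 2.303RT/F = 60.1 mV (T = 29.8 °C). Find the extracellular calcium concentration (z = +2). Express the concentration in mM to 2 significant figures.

Nernst: E = (60.1/2) · log₁₀([out]/[in]), so log₁₀([out]/[in]) = 107.6 × 2 / 60.1 = 3.5807.
[out]/[in] = 10^(3.5807) = 3808.
[out] = 3808 × 0.000479 = 1.824 mM.

1.8 mM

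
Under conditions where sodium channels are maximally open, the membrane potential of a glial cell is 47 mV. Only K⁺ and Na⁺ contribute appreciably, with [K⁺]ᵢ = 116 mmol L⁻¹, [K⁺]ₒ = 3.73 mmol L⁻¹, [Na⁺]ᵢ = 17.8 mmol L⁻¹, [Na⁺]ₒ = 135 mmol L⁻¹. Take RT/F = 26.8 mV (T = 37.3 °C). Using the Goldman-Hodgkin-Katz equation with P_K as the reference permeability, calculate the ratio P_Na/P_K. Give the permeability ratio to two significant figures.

Let α = P_Na/P_K. GHK: Vm = 26.8·ln[(Kₒ + α·Naₒ)/(Kᵢ + α·Naᵢ)].
e^(Vm/26.8) = e^(47.0/26.8) = 5.7761
So 5.7761·(Kᵢ + α·Naᵢ) = Kₒ + α·Naₒ → α = (5.7761·116.0 − 3.73) / (135.0 − 5.7761·17.8)
α = (670 − 3.73) / (135.0 − 102.8) = 666.3/32.19 = 20.7

21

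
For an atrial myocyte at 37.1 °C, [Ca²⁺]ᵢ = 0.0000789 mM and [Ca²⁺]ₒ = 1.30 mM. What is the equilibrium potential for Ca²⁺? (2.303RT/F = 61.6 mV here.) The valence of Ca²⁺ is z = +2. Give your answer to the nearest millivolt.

130 mV

E = (61.6/z) · log₁₀([Ca²⁺]_out/[Ca²⁺]_in) with z = +2.
= (61.6/2) · log₁₀(1.30/0.0000789) = 30.80 · log₁₀(1.648e+04)
= 30.80 · (4.2169) = 129.88 mV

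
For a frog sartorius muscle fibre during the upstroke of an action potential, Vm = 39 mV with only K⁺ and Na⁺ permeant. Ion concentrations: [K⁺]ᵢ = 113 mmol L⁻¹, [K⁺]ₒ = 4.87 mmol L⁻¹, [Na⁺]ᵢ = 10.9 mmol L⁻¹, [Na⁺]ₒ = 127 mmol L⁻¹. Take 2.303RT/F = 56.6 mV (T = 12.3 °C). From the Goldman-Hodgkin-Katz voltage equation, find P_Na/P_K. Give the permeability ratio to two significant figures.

7.4

Let α = P_Na/P_K. GHK: Vm = 56.6·log₁₀[(Kₒ + α·Naₒ)/(Kᵢ + α·Naᵢ)].
10^(Vm/56.6) = 10^(39.0/56.6) = 4.887
So 4.887·(Kᵢ + α·Naᵢ) = Kₒ + α·Naₒ → α = (4.887·113.0 − 4.87) / (127.0 − 4.887·10.9)
α = (552.2 − 4.87) / (127.0 − 53.27) = 547.4/73.73 = 7.424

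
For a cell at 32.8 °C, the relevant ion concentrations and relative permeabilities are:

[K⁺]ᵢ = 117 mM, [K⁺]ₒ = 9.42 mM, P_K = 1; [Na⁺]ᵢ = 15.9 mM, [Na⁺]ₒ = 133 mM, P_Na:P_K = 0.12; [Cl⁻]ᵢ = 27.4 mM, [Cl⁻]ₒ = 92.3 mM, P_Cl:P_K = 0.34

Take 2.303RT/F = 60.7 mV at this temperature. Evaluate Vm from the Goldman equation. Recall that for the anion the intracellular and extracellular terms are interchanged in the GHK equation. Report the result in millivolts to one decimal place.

Vm = 60.7 · log₁₀[(Σ P·[cation]ₒ + Σ P·[anion]ᵢ) / (Σ P·[cation]ᵢ + Σ P·[anion]ₒ)]
Numerator = 1×9.42 + 0.12×133 + 0.34×27.4 = 34.7
Denominator = 1×117 + 0.12×15.9 + 0.34×92.3 = 150.3
Vm = 60.7 · log₁₀(0.23086) = 60.7 × (-0.6367) = -38.64 mV

-38.6 mV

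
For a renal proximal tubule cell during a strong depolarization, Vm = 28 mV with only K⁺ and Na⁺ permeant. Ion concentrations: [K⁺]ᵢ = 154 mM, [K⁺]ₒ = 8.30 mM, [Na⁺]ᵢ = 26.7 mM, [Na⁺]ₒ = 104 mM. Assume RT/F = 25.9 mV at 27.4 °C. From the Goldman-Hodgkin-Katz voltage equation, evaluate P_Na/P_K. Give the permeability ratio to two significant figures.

18

Let α = P_Na/P_K. GHK: Vm = 25.9·ln[(Kₒ + α·Naₒ)/(Kᵢ + α·Naᵢ)].
e^(Vm/25.9) = e^(28.0/25.9) = 2.9479
So 2.9479·(Kᵢ + α·Naᵢ) = Kₒ + α·Naₒ → α = (2.9479·154.0 − 8.3) / (104.0 − 2.9479·26.7)
α = (454 − 8.3) / (104.0 − 78.71) = 445.7/25.29 = 17.62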